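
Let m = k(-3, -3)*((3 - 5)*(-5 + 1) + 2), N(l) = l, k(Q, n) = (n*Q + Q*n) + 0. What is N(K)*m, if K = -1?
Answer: -180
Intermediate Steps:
k(Q, n) = 2*Q*n (k(Q, n) = (Q*n + Q*n) + 0 = 2*Q*n + 0 = 2*Q*n)
m = 180 (m = (2*(-3)*(-3))*((3 - 5)*(-5 + 1) + 2) = 18*(-2*(-4) + 2) = 18*(8 + 2) = 18*10 = 180)
N(K)*m = -1*180 = -180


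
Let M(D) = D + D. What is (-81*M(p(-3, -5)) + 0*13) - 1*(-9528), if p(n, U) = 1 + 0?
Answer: 9366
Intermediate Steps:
p(n, U) = 1
M(D) = 2*D
(-81*M(p(-3, -5)) + 0*13) - 1*(-9528) = (-162 + 0*13) - 1*(-9528) = (-81*2 + 0) + 9528 = (-162 + 0) + 9528 = -162 + 9528 = 9366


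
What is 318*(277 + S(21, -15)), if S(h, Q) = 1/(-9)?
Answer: 264152/3 ≈ 88051.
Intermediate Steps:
S(h, Q) = -1/9
318*(277 + S(21, -15)) = 318*(277 - 1/9) = 318*(2492/9) = 264152/3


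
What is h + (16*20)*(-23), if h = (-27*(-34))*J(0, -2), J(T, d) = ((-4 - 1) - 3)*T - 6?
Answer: -12868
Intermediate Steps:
J(T, d) = -6 - 8*T (J(T, d) = (-5 - 3)*T - 6 = -8*T - 6 = -6 - 8*T)
h = -5508 (h = (-27*(-34))*(-6 - 8*0) = 918*(-6 + 0) = 918*(-6) = -5508)
h + (16*20)*(-23) = -5508 + (16*20)*(-23) = -5508 + 320*(-23) = -5508 - 7360 = -12868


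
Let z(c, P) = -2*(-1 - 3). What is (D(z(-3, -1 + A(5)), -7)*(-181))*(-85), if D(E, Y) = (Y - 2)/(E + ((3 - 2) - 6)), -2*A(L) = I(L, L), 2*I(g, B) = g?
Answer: -46155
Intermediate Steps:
I(g, B) = g/2
A(L) = -L/4
z(c, P) = 8 (z(c, P) = -2*(-4) = 8)
D(E, Y) = (-2 + Y)/(-5 + E) (D(E, Y) = (-2 + Y)/(E + (1 - 6)) = (-2 + Y)/(E - 5) = (-2 + Y)/(-5 + E))
(D(z(-3, -1 + A(5)), -7)*(-181))*(-85) = (((-2 - 7)/(-5 + 8))*(-181))*(-85) = ((-9/3)*(-181))*(-85) = (((⅓)*(-9))*(-181))*(-85) = -3*(-181)*(-85) = 543*(-85) = -46155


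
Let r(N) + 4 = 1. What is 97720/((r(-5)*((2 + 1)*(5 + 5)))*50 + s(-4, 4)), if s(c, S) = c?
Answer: -12215/563 ≈ -21.696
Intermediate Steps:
r(N) = -3 (r(N) = -4 + 1 = -3)
97720/((r(-5)*((2 + 1)*(5 + 5)))*50 + s(-4, 4)) = 97720/(-3*(2 + 1)*(5 + 5)*50 - 4) = 97720/(-9*10*50 - 4) = 97720/(-3*30*50 - 4) = 97720/(-90*50 - 4) = 97720/(-4500 - 4) = 97720/(-4504) = 97720*(-1/4504) = -12215/563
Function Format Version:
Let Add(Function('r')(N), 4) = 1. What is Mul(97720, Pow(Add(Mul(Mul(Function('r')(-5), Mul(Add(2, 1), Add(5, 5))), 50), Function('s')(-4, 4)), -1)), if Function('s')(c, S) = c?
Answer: Rational(-12215, 563) ≈ -21.696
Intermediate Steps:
Function('r')(N) = -3 (Function('r')(N) = Add(-4, 1) = -3)
Mul(97720, Pow(Add(Mul(Mul(Function('r')(-5), Mul(Add(2, 1), Add(5, 5))), 50), Function('s')(-4, 4)), -1)) = Mul(97720, Pow(Add(Mul(Mul(-3, Mul(Add(2, 1), Add(5, 5))), 50), -4), -1)) = Mul(97720, Pow(Add(Mul(Mul(-3, Mul(3, 10)), 50), -4), -1)) = Mul(97720, Pow(Add(Mul(Mul(-3, 30), 50), -4), -1)) = Mul(97720, Pow(Add(Mul(-90, 50), -4), -1)) = Mul(97720, Pow(Add(-4500, -4), -1)) = Mul(97720, Pow(-4504, -1)) = Mul(97720, Rational(-1, 4504)) = Rational(-12215, 563)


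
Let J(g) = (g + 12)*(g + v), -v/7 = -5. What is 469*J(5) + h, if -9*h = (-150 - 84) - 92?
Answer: 2870606/9 ≈ 3.1896e+5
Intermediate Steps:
v = 35 (v = -7*(-5) = 35)
J(g) = (12 + g)*(35 + g) (J(g) = (g + 12)*(g + 35) = (12 + g)*(35 + g))
h = 326/9 (h = -((-150 - 84) - 92)/9 = -(-234 - 92)/9 = -⅑*(-326) = 326/9 ≈ 36.222)
469*J(5) + h = 469*(420 + 5² + 47*5) + 326/9 = 469*(420 + 25 + 235) + 326/9 = 469*680 + 326/9 = 318920 + 326/9 = 2870606/9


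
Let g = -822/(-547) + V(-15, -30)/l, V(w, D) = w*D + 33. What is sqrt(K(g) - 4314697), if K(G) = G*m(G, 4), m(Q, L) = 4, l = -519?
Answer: I*sqrt(38638204018877381)/94631 ≈ 2077.2*I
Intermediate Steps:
V(w, D) = 33 + D*w (V(w, D) = D*w + 33 = 33 + D*w)
g = 54139/94631 (g = -822/(-547) + (33 - 30*(-15))/(-519) = -822*(-1/547) + (33 + 450)*(-1/519) = 822/547 + 483*(-1/519) = 822/547 - 161/173 = 54139/94631 ≈ 0.57211)
K(G) = 4*G (K(G) = G*4 = 4*G)
sqrt(K(g) - 4314697) = sqrt(4*(54139/94631) - 4314697) = sqrt(216556/94631 - 4314697) = sqrt(-408303875251/94631) = I*sqrt(38638204018877381)/94631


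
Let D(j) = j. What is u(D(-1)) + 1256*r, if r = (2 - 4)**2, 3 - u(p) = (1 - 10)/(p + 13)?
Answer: 20111/4 ≈ 5027.8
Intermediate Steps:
u(p) = 3 + 9/(13 + p) (u(p) = 3 - (1 - 10)/(p + 13) = 3 - (-9)/(13 + p) = 3 + 9/(13 + p))
r = 4 (r = (-2)**2 = 4)
u(D(-1)) + 1256*r = 3*(16 - 1)/(13 - 1) + 1256*4 = 3*15/12 + 5024 = 3*(1/12)*15 + 5024 = 15/4 + 5024 = 20111/4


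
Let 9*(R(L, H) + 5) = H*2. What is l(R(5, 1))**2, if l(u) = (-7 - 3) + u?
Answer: 17689/81 ≈ 218.38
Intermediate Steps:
R(L, H) = -5 + 2*H/9 (R(L, H) = -5 + (H*2)/9 = -5 + (2*H)/9 = -5 + 2*H/9)
l(u) = -10 + u
l(R(5, 1))**2 = (-10 + (-5 + (2/9)*1))**2 = (-10 + (-5 + 2/9))**2 = (-10 - 43/9)**2 = (-133/9)**2 = 17689/81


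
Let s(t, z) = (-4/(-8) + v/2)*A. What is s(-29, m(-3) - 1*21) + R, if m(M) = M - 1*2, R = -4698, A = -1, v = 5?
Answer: -4701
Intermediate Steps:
m(M) = -2 + M (m(M) = M - 2 = -2 + M)
s(t, z) = -3 (s(t, z) = (-4/(-8) + 5/2)*(-1) = (-4*(-⅛) + 5*(½))*(-1) = (½ + 5/2)*(-1) = 3*(-1) = -3)
s(-29, m(-3) - 1*21) + R = -3 - 4698 = -4701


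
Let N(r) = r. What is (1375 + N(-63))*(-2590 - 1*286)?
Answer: -3773312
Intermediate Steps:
(1375 + N(-63))*(-2590 - 1*286) = (1375 - 63)*(-2590 - 1*286) = 1312*(-2590 - 286) = 1312*(-2876) = -3773312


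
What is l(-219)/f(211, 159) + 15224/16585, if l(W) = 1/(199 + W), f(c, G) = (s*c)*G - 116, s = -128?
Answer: 52302210993/56977939984 ≈ 0.91794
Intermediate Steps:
f(c, G) = -116 - 128*G*c (f(c, G) = (-128*c)*G - 116 = -128*G*c - 116 = -116 - 128*G*c)
l(-219)/f(211, 159) + 15224/16585 = 1/((199 - 219)*(-116 - 128*159*211)) + 15224/16585 = 1/((-20)*(-116 - 4294272)) + 15224*(1/16585) = -1/20/(-4294388) + 15224/16585 = -1/20*(-1/4294388) + 15224/16585 = 1/85887760 + 15224/16585 = 52302210993/56977939984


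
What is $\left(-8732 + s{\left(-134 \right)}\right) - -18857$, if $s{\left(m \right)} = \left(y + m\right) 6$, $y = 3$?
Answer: $9339$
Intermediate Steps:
$s{\left(m \right)} = 18 + 6 m$ ($s{\left(m \right)} = \left(3 + m\right) 6 = 18 + 6 m$)
$\left(-8732 + s{\left(-134 \right)}\right) - -18857 = \left(-8732 + \left(18 + 6 \left(-134\right)\right)\right) - -18857 = \left(-8732 + \left(18 - 804\right)\right) + 18857 = \left(-8732 - 786\right) + 18857 = -9518 + 18857 = 9339$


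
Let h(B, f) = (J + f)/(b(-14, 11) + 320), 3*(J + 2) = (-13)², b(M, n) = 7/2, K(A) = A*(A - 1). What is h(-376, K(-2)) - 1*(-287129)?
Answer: 557317751/1941 ≈ 2.8713e+5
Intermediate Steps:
K(A) = A*(-1 + A)
b(M, n) = 7/2 (b(M, n) = 7*(½) = 7/2)
J = 163/3 (J = -2 + (⅓)*(-13)² = -2 + (⅓)*169 = -2 + 169/3 = 163/3 ≈ 54.333)
h(B, f) = 326/1941 + 2*f/647 (h(B, f) = (163/3 + f)/(7/2 + 320) = (163/3 + f)/(647/2) = (163/3 + f)*(2/647) = 326/1941 + 2*f/647)
h(-376, K(-2)) - 1*(-287129) = (326/1941 + 2*(-2*(-1 - 2))/647) - 1*(-287129) = (326/1941 + 2*(-2*(-3))/647) + 287129 = (326/1941 + (2/647)*6) + 287129 = (326/1941 + 12/647) + 287129 = 362/1941 + 287129 = 557317751/1941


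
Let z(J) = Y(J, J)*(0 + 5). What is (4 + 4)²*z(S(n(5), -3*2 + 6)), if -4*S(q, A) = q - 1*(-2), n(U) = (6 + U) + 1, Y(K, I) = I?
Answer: -1120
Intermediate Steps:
n(U) = 7 + U
S(q, A) = -½ - q/4 (S(q, A) = -(q - 1*(-2))/4 = -(q + 2)/4 = -(2 + q)/4 = -½ - q/4)
z(J) = 5*J (z(J) = J*(0 + 5) = J*5 = 5*J)
(4 + 4)²*z(S(n(5), -3*2 + 6)) = (4 + 4)²*(5*(-½ - (7 + 5)/4)) = 8²*(5*(-½ - ¼*12)) = 64*(5*(-½ - 3)) = 64*(5*(-7/2)) = 64*(-35/2) = -1120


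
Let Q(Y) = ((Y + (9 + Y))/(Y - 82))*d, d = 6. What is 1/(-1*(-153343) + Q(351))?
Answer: 269/41253533 ≈ 6.5207e-6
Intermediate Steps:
Q(Y) = 6*(9 + 2*Y)/(-82 + Y) (Q(Y) = ((Y + (9 + Y))/(Y - 82))*6 = ((9 + 2*Y)/(-82 + Y))*6 = 6*(9 + 2*Y)/(-82 + Y))
1/(-1*(-153343) + Q(351)) = 1/(-1*(-153343) + 6*(9 + 2*351)/(-82 + 351)) = 1/(153343 + 6*(9 + 702)/269) = 1/(153343 + 6*(1/269)*711) = 1/(153343 + 4266/269) = 1/(41253533/269) = 269/41253533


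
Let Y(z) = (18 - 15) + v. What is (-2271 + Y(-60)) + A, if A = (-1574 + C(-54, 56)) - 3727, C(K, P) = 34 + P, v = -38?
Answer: -7517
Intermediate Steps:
A = -5211 (A = (-1574 + (34 + 56)) - 3727 = (-1574 + 90) - 3727 = -1484 - 3727 = -5211)
Y(z) = -35 (Y(z) = (18 - 15) - 38 = 3 - 38 = -35)
(-2271 + Y(-60)) + A = (-2271 - 35) - 5211 = -2306 - 5211 = -7517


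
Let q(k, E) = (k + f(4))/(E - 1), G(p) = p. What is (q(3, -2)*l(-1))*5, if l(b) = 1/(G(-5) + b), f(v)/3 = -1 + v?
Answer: 10/3 ≈ 3.3333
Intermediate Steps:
f(v) = -3 + 3*v (f(v) = 3*(-1 + v) = -3 + 3*v)
q(k, E) = (9 + k)/(-1 + E) (q(k, E) = (k + (-3 + 3*4))/(E - 1) = (k + (-3 + 12))/(-1 + E) = (k + 9)/(-1 + E) = (9 + k)/(-1 + E))
l(b) = 1/(-5 + b)
(q(3, -2)*l(-1))*5 = (((9 + 3)/(-1 - 2))/(-5 - 1))*5 = ((12/(-3))/(-6))*5 = (-⅓*12*(-⅙))*5 = -4*(-⅙)*5 = (⅔)*5 = 10/3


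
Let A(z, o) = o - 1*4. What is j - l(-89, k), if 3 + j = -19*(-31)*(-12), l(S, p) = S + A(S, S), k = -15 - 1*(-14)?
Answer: -6889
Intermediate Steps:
A(z, o) = -4 + o (A(z, o) = o - 4 = -4 + o)
k = -1 (k = -15 + 14 = -1)
l(S, p) = -4 + 2*S (l(S, p) = S + (-4 + S) = -4 + 2*S)
j = -7071 (j = -3 - 19*(-31)*(-12) = -3 + 589*(-12) = -3 - 7068 = -7071)
j - l(-89, k) = -7071 - (-4 + 2*(-89)) = -7071 - (-4 - 178) = -7071 - 1*(-182) = -7071 + 182 = -6889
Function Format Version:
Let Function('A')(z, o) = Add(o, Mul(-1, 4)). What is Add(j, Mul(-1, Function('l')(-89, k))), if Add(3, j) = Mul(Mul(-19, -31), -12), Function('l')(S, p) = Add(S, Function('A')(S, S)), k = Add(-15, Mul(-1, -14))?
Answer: -6889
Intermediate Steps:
Function('A')(z, o) = Add(-4, o) (Function('A')(z, o) = Add(o, -4) = Add(-4, o))
k = -1 (k = Add(-15, 14) = -1)
Function('l')(S, p) = Add(-4, Mul(2, S)) (Function('l')(S, p) = Add(S, Add(-4, S)) = Add(-4, Mul(2, S)))
j = -7071 (j = Add(-3, Mul(Mul(-19, -31), -12)) = Add(-3, Mul(589, -12)) = Add(-3, -7068) = -7071)
Add(j, Mul(-1, Function('l')(-89, k))) = Add(-7071, Mul(-1, Add(-4, Mul(2, -89)))) = Add(-7071, Mul(-1, Add(-4, -178))) = Add(-7071, Mul(-1, -182)) = Add(-7071, 182) = -6889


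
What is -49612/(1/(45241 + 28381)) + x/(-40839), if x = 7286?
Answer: -149165863150382/40839 ≈ -3.6525e+9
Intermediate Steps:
-49612/(1/(45241 + 28381)) + x/(-40839) = -49612/(1/(45241 + 28381)) + 7286/(-40839) = -49612/(1/73622) + 7286*(-1/40839) = -49612/1/73622 - 7286/40839 = -49612*73622 - 7286/40839 = -3652534664 - 7286/40839 = -149165863150382/40839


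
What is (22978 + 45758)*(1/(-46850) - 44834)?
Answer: -72189052661568/23425 ≈ -3.0817e+9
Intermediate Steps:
(22978 + 45758)*(1/(-46850) - 44834) = 68736*(-1/46850 - 44834) = 68736*(-2100472901/46850) = -72189052661568/23425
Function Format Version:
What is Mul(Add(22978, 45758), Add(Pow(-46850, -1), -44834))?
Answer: Rational(-72189052661568, 23425) ≈ -3.0817e+9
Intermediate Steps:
Mul(Add(22978, 45758), Add(Pow(-46850, -1), -44834)) = Mul(68736, Add(Rational(-1, 46850), -44834)) = Mul(68736, Rational(-2100472901, 46850)) = Rational(-72189052661568, 23425)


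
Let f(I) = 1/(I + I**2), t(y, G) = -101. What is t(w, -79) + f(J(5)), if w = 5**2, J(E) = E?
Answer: -3029/30 ≈ -100.97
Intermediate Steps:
w = 25
t(w, -79) + f(J(5)) = -101 + 1/(5*(1 + 5)) = -101 + (1/5)/6 = -101 + (1/5)*(1/6) = -101 + 1/30 = -3029/30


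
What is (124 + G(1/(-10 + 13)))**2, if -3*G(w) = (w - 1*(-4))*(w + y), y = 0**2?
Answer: 11122225/729 ≈ 15257.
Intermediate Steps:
y = 0
G(w) = -w*(4 + w)/3 (G(w) = -(w - 1*(-4))*(w + 0)/3 = -(w + 4)*w/3 = -(4 + w)*w/3 = -w*(4 + w)/3)
(124 + G(1/(-10 + 13)))**2 = (124 + (-4 - 1/(-10 + 13))/(3*(-10 + 13)))**2 = (124 + (1/3)*(-4 - 1/3)/3)**2 = (124 + (1/3)*(1/3)*(-4 - 1*1/3))**2 = (124 + (1/3)*(1/3)*(-4 - 1/3))**2 = (124 + (1/3)*(1/3)*(-13/3))**2 = (124 - 13/27)**2 = (3335/27)**2 = 11122225/729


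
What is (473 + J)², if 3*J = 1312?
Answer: 7458361/9 ≈ 8.2871e+5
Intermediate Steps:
J = 1312/3 (J = (⅓)*1312 = 1312/3 ≈ 437.33)
(473 + J)² = (473 + 1312/3)² = (2731/3)² = 7458361/9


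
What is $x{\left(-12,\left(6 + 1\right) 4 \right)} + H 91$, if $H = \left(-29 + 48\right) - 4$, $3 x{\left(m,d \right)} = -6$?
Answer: $1363$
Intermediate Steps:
$x{\left(m,d \right)} = -2$ ($x{\left(m,d \right)} = \frac{1}{3} \left(-6\right) = -2$)
$H = 15$ ($H = 19 - 4 = 15$)
$x{\left(-12,\left(6 + 1\right) 4 \right)} + H 91 = -2 + 15 \cdot 91 = -2 + 1365 = 1363$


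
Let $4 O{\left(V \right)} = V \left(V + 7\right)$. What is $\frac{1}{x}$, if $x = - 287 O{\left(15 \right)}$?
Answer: $- \frac{2}{47355} \approx -4.2234 \cdot 10^{-5}$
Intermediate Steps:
$O{\left(V \right)} = \frac{V \left(7 + V\right)}{4}$ ($O{\left(V \right)} = \frac{V \left(V + 7\right)}{4} = \frac{V \left(7 + V\right)}{4}$)
$x = - \frac{47355}{2}$ ($x = - 287 \cdot \frac{1}{4} \cdot 15 \left(7 + 15\right) = - 287 \cdot \frac{1}{4} \cdot 15 \cdot 22 = \left(-287\right) \frac{165}{2} = - \frac{47355}{2} \approx -23678.0$)
$\frac{1}{x} = \frac{1}{- \frac{47355}{2}} = - \frac{2}{47355}$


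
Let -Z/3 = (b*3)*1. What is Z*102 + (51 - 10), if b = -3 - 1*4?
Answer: 6467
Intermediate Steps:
b = -7 (b = -3 - 4 = -7)
Z = 63 (Z = -3*(-7*3) = -(-63) = -3*(-21) = 63)
Z*102 + (51 - 10) = 63*102 + (51 - 10) = 6426 + 41 = 6467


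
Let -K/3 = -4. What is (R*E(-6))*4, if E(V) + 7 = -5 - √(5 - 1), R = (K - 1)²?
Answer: -6776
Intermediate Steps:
K = 12 (K = -3*(-4) = 12)
R = 121 (R = (12 - 1)² = 11² = 121)
E(V) = -14 (E(V) = -7 + (-5 - √(5 - 1)) = -7 + (-5 - √4) = -7 + (-5 - 1*2) = -7 + (-5 - 2) = -7 - 7 = -14)
(R*E(-6))*4 = (121*(-14))*4 = -1694*4 = -6776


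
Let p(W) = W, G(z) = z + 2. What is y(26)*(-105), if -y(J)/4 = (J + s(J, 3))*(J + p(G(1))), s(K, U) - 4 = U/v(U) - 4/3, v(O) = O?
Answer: 361340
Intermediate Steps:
G(z) = 2 + z
s(K, U) = 11/3 (s(K, U) = 4 + (U/U - 4/3) = 4 + (1 - 4*1/3) = 4 + (1 - 4/3) = 4 - 1/3 = 11/3)
y(J) = -4*(3 + J)*(11/3 + J) (y(J) = -4*(J + 11/3)*(J + (2 + 1)) = -4*(11/3 + J)*(J + 3) = -4*(11/3 + J)*(3 + J) = -4*(3 + J)*(11/3 + J))
y(26)*(-105) = (-44 - 4*26**2 - 80/3*26)*(-105) = (-44 - 4*676 - 2080/3)*(-105) = (-44 - 2704 - 2080/3)*(-105) = -10324/3*(-105) = 361340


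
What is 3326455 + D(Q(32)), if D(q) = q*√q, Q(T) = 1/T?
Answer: 3326455 + √2/256 ≈ 3.3265e+6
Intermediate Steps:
D(q) = q^(3/2)
3326455 + D(Q(32)) = 3326455 + (1/32)^(3/2) = 3326455 + √2/256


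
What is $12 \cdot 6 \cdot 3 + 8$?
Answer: $224$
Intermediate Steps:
$12 \cdot 6 \cdot 3 + 8 = 12 \cdot 18 + 8 = 216 + 8 = 224$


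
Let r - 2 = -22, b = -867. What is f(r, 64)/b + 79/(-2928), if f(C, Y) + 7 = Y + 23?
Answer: -33637/282064 ≈ -0.11925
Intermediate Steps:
r = -20 (r = 2 - 22 = -20)
f(C, Y) = 16 + Y (f(C, Y) = -7 + (Y + 23) = -7 + (23 + Y) = 16 + Y)
f(r, 64)/b + 79/(-2928) = (16 + 64)/(-867) + 79/(-2928) = 80*(-1/867) + 79*(-1/2928) = -80/867 - 79/2928 = -33637/282064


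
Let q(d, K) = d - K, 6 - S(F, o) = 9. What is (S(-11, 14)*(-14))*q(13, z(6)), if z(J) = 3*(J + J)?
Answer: -966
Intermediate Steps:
z(J) = 6*J (z(J) = 3*(2*J) = 6*J)
S(F, o) = -3 (S(F, o) = 6 - 1*9 = 6 - 9 = -3)
(S(-11, 14)*(-14))*q(13, z(6)) = (-3*(-14))*(13 - 6*6) = 42*(13 - 1*36) = 42*(13 - 36) = 42*(-23) = -966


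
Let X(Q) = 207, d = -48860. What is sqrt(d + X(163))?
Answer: I*sqrt(48653) ≈ 220.57*I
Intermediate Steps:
sqrt(d + X(163)) = sqrt(-48860 + 207) = sqrt(-48653) = I*sqrt(48653)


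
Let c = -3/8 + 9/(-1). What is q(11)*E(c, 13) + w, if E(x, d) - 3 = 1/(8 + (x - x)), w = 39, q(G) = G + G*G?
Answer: 903/2 ≈ 451.50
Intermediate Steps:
q(G) = G + G²
c = -75/8 (c = -3*⅛ + 9*(-1) = -3/8 - 9 = -75/8 ≈ -9.3750)
E(x, d) = 25/8 (E(x, d) = 3 + 1/(8 + (x - x)) = 3 + 1/(8 + 0) = 3 + 1/8 = 3 + ⅛ = 25/8)
q(11)*E(c, 13) + w = (11*(1 + 11))*(25/8) + 39 = (11*12)*(25/8) + 39 = 132*(25/8) + 39 = 825/2 + 39 = 903/2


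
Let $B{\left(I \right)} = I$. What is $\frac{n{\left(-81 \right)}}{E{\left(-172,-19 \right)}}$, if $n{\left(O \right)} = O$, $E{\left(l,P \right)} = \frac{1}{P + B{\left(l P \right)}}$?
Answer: $-263169$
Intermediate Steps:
$E{\left(l,P \right)} = \frac{1}{P + P l}$ ($E{\left(l,P \right)} = \frac{1}{P + l P} = \frac{1}{P + P l}$)
$\frac{n{\left(-81 \right)}}{E{\left(-172,-19 \right)}} = - \frac{81}{\frac{1}{-19} \frac{1}{1 - 172}} = - \frac{81}{\left(- \frac{1}{19}\right) \frac{1}{-171}} = - \frac{81}{\left(- \frac{1}{19}\right) \left(- \frac{1}{171}\right)} = - 81 \frac{1}{\frac{1}{3249}} = \left(-81\right) 3249 = -263169$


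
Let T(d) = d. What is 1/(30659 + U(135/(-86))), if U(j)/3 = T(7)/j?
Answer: 45/1379053 ≈ 3.2631e-5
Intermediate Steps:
U(j) = 21/j (U(j) = 3*(7/j) = 21/j)
1/(30659 + U(135/(-86))) = 1/(30659 + 21/((135/(-86)))) = 1/(30659 + 21/((135*(-1/86)))) = 1/(30659 + 21/(-135/86)) = 1/(30659 + 21*(-86/135)) = 1/(30659 - 602/45) = 1/(1379053/45) = 45/1379053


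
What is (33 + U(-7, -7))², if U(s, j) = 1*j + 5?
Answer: 961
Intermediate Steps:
U(s, j) = 5 + j (U(s, j) = j + 5 = 5 + j)
(33 + U(-7, -7))² = (33 + (5 - 7))² = (33 - 2)² = 31² = 961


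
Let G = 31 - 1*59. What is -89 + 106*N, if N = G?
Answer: -3057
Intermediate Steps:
G = -28 (G = 31 - 59 = -28)
N = -28
-89 + 106*N = -89 + 106*(-28) = -89 - 2968 = -3057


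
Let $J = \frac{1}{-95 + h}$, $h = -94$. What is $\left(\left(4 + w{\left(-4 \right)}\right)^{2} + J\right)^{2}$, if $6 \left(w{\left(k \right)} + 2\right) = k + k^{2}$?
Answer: $\frac{9138529}{35721} \approx 255.83$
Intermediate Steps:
$w{\left(k \right)} = -2 + \frac{k}{6} + \frac{k^{2}}{6}$ ($w{\left(k \right)} = -2 + \frac{k + k^{2}}{6} = -2 + \left(\frac{k}{6} + \frac{k^{2}}{6}\right) = -2 + \frac{k}{6} + \frac{k^{2}}{6}$)
$J = - \frac{1}{189}$ ($J = \frac{1}{-95 - 94} = \frac{1}{-189} = - \frac{1}{189} \approx -0.005291$)
$\left(\left(4 + w{\left(-4 \right)}\right)^{2} + J\right)^{2} = \left(\left(4 + \left(-2 + \frac{1}{6} \left(-4\right) + \frac{\left(-4\right)^{2}}{6}\right)\right)^{2} - \frac{1}{189}\right)^{2} = \left(\left(4 - 0\right)^{2} - \frac{1}{189}\right)^{2} = \left(\left(4 + 0\right)^{2} - \frac{1}{189}\right)^{2} = \left(4^{2} - \frac{1}{189}\right)^{2} = \left(16 - \frac{1}{189}\right)^{2} = \left(\frac{3023}{189}\right)^{2} = \frac{9138529}{35721}$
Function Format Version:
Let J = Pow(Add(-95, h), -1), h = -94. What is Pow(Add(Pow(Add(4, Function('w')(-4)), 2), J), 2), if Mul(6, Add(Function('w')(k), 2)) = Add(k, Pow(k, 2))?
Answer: Rational(9138529, 35721) ≈ 255.83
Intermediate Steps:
Function('w')(k) = Add(-2, Mul(Rational(1, 6), k), Mul(Rational(1, 6), Pow(k, 2))) (Function('w')(k) = Add(-2, Mul(Rational(1, 6), Add(k, Pow(k, 2)))) = Add(-2, Add(Mul(Rational(1, 6), k), Mul(Rational(1, 6), Pow(k, 2)))) = Add(-2, Mul(Rational(1, 6), k), Mul(Rational(1, 6), Pow(k, 2))))
J = Rational(-1, 189) (J = Pow(Add(-95, -94), -1) = Pow(-189, -1) = Rational(-1, 189) ≈ -0.0052910)
Pow(Add(Pow(Add(4, Function('w')(-4)), 2), J), 2) = Pow(Add(Pow(Add(4, Add(-2, Mul(Rational(1, 6), -4), Mul(Rational(1, 6), Pow(-4, 2)))), 2), Rational(-1, 189)), 2) = Pow(Add(Pow(Add(4, Add(-2, Rational(-2, 3), Mul(Rational(1, 6), 16))), 2), Rational(-1, 189)), 2) = Pow(Add(Pow(Add(4, Add(-2, Rational(-2, 3), Rational(8, 3))), 2), Rational(-1, 189)), 2) = Pow(Add(Pow(Add(4, 0), 2), Rational(-1, 189)), 2) = Pow(Add(Pow(4, 2), Rational(-1, 189)), 2) = Pow(Add(16, Rational(-1, 189)), 2) = Pow(Rational(3023, 189), 2) = Rational(9138529, 35721)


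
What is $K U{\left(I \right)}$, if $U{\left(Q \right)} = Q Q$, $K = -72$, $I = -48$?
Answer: $-165888$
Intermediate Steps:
$U{\left(Q \right)} = Q^{2}$
$K U{\left(I \right)} = - 72 \left(-48\right)^{2} = \left(-72\right) 2304 = -165888$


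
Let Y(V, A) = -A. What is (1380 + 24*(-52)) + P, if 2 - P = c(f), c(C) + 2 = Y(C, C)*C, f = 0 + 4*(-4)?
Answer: 392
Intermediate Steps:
f = -16 (f = 0 - 16 = -16)
c(C) = -2 - C² (c(C) = -2 + (-C)*C = -2 - C²)
P = 260 (P = 2 - (-2 - 1*(-16)²) = 2 - (-2 - 1*256) = 2 - (-2 - 256) = 2 - 1*(-258) = 2 + 258 = 260)
(1380 + 24*(-52)) + P = (1380 + 24*(-52)) + 260 = (1380 - 1248) + 260 = 132 + 260 = 392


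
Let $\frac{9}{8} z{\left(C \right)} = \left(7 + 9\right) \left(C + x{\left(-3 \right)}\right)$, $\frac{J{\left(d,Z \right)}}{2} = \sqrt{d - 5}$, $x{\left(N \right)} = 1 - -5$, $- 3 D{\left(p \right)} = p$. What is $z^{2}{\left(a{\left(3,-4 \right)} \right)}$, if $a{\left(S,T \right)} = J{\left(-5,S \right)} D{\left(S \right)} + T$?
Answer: $\frac{65536 \left(1 - i \sqrt{10}\right)^{2}}{81} \approx -7281.8 - 5117.1 i$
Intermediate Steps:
$D{\left(p \right)} = - \frac{p}{3}$
$x{\left(N \right)} = 6$ ($x{\left(N \right)} = 1 + 5 = 6$)
$J{\left(d,Z \right)} = 2 \sqrt{-5 + d}$ ($J{\left(d,Z \right)} = 2 \sqrt{d - 5} = 2 \sqrt{-5 + d}$)
$a{\left(S,T \right)} = T - \frac{2 i S \sqrt{10}}{3}$ ($a{\left(S,T \right)} = 2 \sqrt{-5 - 5} \left(- \frac{S}{3}\right) + T = 2 \sqrt{-10} \left(- \frac{S}{3}\right) + T = 2 i \sqrt{10} \left(- \frac{S}{3}\right) + T = - \frac{2 i S \sqrt{10}}{3} + T = T - \frac{2 i S \sqrt{10}}{3}$)
$z{\left(C \right)} = \frac{256}{3} + \frac{128 C}{9}$ ($z{\left(C \right)} = \frac{8 \left(7 + 9\right) \left(C + 6\right)}{9} = \frac{8 \cdot 16 \left(6 + C\right)}{9} = \frac{8 \left(96 + 16 C\right)}{9} = \frac{256}{3} + \frac{128 C}{9}$)
$z^{2}{\left(a{\left(3,-4 \right)} \right)} = \left(\frac{256}{3} + \frac{128 \left(-4 - \frac{2}{3} i 3 \sqrt{10}\right)}{9}\right)^{2} = \left(\frac{256}{3} + \frac{128 \left(-4 - 2 i \sqrt{10}\right)}{9}\right)^{2} = \left(\frac{256}{3} - \left(\frac{512}{9} + \frac{256 i \sqrt{10}}{9}\right)\right)^{2} = \left(\frac{256}{9} - \frac{256 i \sqrt{10}}{9}\right)^{2}$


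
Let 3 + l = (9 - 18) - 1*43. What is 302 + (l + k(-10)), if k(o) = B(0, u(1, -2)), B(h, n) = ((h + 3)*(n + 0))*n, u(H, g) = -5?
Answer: 322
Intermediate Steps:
B(h, n) = n²*(3 + h) (B(h, n) = ((3 + h)*n)*n = (n*(3 + h))*n = n²*(3 + h))
k(o) = 75 (k(o) = (-5)²*(3 + 0) = 25*3 = 75)
l = -55 (l = -3 + ((9 - 18) - 1*43) = -3 + (-9 - 43) = -3 - 52 = -55)
302 + (l + k(-10)) = 302 + (-55 + 75) = 302 + 20 = 322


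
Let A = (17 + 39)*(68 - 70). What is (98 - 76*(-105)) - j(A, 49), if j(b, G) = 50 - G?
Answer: 8077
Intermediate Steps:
A = -112 (A = 56*(-2) = -112)
(98 - 76*(-105)) - j(A, 49) = (98 - 76*(-105)) - (50 - 1*49) = (98 + 7980) - (50 - 49) = 8078 - 1*1 = 8078 - 1 = 8077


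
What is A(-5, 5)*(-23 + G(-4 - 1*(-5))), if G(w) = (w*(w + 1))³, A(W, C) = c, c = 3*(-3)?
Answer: 135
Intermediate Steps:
c = -9
A(W, C) = -9
G(w) = w³*(1 + w)³ (G(w) = (w*(1 + w))³ = w³*(1 + w)³)
A(-5, 5)*(-23 + G(-4 - 1*(-5))) = -9*(-23 + (-4 - 1*(-5))³*(1 + (-4 - 1*(-5)))³) = -9*(-23 + (-4 + 5)³*(1 + (-4 + 5))³) = -9*(-23 + 1³*(1 + 1)³) = -9*(-23 + 1*2³) = -9*(-23 + 1*8) = -9*(-23 + 8) = -9*(-15) = 135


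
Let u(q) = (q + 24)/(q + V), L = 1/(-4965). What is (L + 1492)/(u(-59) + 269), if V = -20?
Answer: 585214541/105684990 ≈ 5.5373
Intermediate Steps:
L = -1/4965 ≈ -0.00020141
u(q) = (24 + q)/(-20 + q) (u(q) = (q + 24)/(q - 20) = (24 + q)/(-20 + q))
(L + 1492)/(u(-59) + 269) = (-1/4965 + 1492)/((24 - 59)/(-20 - 59) + 269) = 7407779/(4965*(-35/(-79) + 269)) = 7407779/(4965*(-1/79*(-35) + 269)) = 7407779/(4965*(35/79 + 269)) = 7407779/(4965*(21286/79)) = (7407779/4965)*(79/21286) = 585214541/105684990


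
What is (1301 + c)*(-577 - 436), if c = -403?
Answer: -909674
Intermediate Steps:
(1301 + c)*(-577 - 436) = (1301 - 403)*(-577 - 436) = 898*(-1013) = -909674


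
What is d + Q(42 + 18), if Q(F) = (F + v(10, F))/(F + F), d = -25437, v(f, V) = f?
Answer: -305237/12 ≈ -25436.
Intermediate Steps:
Q(F) = (10 + F)/(2*F) (Q(F) = (F + 10)/(F + F) = (10 + F)/((2*F)) = (10 + F)*(1/(2*F)) = (10 + F)/(2*F))
d + Q(42 + 18) = -25437 + (10 + (42 + 18))/(2*(42 + 18)) = -25437 + (½)*(10 + 60)/60 = -25437 + (½)*(1/60)*70 = -25437 + 7/12 = -305237/12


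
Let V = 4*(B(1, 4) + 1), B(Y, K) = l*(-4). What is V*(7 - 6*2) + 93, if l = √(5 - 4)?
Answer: 153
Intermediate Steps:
l = 1 (l = √1 = 1)
B(Y, K) = -4 (B(Y, K) = 1*(-4) = -4)
V = -12 (V = 4*(-4 + 1) = 4*(-3) = -12)
V*(7 - 6*2) + 93 = -12*(7 - 6*2) + 93 = -12*(7 - 12) + 93 = -12*(-5) + 93 = 60 + 93 = 153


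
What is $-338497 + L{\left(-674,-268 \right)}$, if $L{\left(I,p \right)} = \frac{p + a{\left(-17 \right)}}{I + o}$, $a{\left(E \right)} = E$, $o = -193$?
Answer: $- \frac{97825538}{289} \approx -3.385 \cdot 10^{5}$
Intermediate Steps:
$L{\left(I,p \right)} = \frac{-17 + p}{-193 + I}$ ($L{\left(I,p \right)} = \frac{p - 17}{I - 193} = \frac{-17 + p}{-193 + I}$)
$-338497 + L{\left(-674,-268 \right)} = -338497 + \frac{-17 - 268}{-193 - 674} = -338497 + \frac{1}{-867} \left(-285\right) = -338497 - - \frac{95}{289} = -338497 + \frac{95}{289} = - \frac{97825538}{289}$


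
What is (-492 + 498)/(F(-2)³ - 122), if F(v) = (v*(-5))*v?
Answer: -3/4061 ≈ -0.00073873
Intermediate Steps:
F(v) = -5*v² (F(v) = (-5*v)*v = -5*v²)
(-492 + 498)/(F(-2)³ - 122) = (-492 + 498)/((-5*(-2)²)³ - 122) = 6/((-5*4)³ - 122) = 6/((-20)³ - 122) = 6/(-8000 - 122) = 6/(-8122) = 6*(-1/8122) = -3/4061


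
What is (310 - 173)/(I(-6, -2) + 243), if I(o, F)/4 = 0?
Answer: 137/243 ≈ 0.56379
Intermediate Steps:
I(o, F) = 0 (I(o, F) = 4*0 = 0)
(310 - 173)/(I(-6, -2) + 243) = (310 - 173)/(0 + 243) = 137/243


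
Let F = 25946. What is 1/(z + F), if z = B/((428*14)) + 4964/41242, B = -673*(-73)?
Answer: 7268296/188643676325 ≈ 3.8529e-5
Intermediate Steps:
B = 49129
z = 60468309/7268296 (z = 49129/((428*14)) + 4964/41242 = 49129/5992 + 4964*(1/41242) = 49129*(1/5992) + 146/1213 = 49129/5992 + 146/1213 = 60468309/7268296 ≈ 8.3195)
1/(z + F) = 1/(60468309/7268296 + 25946) = 1/(188643676325/7268296) = 7268296/188643676325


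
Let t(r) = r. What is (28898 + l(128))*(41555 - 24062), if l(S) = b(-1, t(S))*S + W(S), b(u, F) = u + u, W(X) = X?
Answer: 503273610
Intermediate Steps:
b(u, F) = 2*u
l(S) = -S (l(S) = (2*(-1))*S + S = -2*S + S = -S)
(28898 + l(128))*(41555 - 24062) = (28898 - 1*128)*(41555 - 24062) = (28898 - 128)*17493 = 28770*17493 = 503273610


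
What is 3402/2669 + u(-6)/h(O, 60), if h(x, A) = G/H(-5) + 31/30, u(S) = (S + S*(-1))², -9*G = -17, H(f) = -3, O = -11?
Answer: 3402/2669 ≈ 1.2746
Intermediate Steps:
G = 17/9 (G = -⅑*(-17) = 17/9 ≈ 1.8889)
u(S) = 0 (u(S) = (S - S)² = 0² = 0)
h(x, A) = 109/270 (h(x, A) = (17/9)/(-3) + 31/30 = (17/9)*(-⅓) + 31*(1/30) = -17/27 + 31/30 = 109/270)
3402/2669 + u(-6)/h(O, 60) = 3402/2669 + 0/(109/270) = 3402*(1/2669) + 0*(270/109) = 3402/2669 + 0 = 3402/2669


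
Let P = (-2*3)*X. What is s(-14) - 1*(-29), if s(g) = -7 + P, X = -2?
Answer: 34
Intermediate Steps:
P = 12 (P = -2*3*(-2) = -6*(-2) = 12)
s(g) = 5 (s(g) = -7 + 12 = 5)
s(-14) - 1*(-29) = 5 - 1*(-29) = 5 + 29 = 34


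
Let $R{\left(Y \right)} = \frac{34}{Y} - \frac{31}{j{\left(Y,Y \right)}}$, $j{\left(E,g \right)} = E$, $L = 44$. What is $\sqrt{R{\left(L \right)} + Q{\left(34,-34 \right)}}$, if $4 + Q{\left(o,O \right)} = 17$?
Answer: $\frac{5 \sqrt{253}}{22} \approx 3.615$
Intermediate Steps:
$Q{\left(o,O \right)} = 13$ ($Q{\left(o,O \right)} = -4 + 17 = 13$)
$R{\left(Y \right)} = \frac{3}{Y}$ ($R{\left(Y \right)} = \frac{34}{Y} - \frac{31}{Y} = \frac{3}{Y}$)
$\sqrt{R{\left(L \right)} + Q{\left(34,-34 \right)}} = \sqrt{\frac{3}{44} + 13} = \sqrt{\frac{575}{44}} = \frac{5 \sqrt{253}}{22}$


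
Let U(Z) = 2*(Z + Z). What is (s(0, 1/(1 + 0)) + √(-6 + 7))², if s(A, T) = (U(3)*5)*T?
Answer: 3721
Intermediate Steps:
U(Z) = 4*Z (U(Z) = 2*(2*Z) = 4*Z)
s(A, T) = 60*T (s(A, T) = ((4*3)*5)*T = (12*5)*T = 60*T)
(s(0, 1/(1 + 0)) + √(-6 + 7))² = (60/(1 + 0) + √(-6 + 7))² = (60/1 + √1)² = (60*1 + 1)² = (60 + 1)² = 61² = 3721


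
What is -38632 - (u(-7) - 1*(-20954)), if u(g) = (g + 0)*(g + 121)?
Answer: -58788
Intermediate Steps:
u(g) = g*(121 + g)
-38632 - (u(-7) - 1*(-20954)) = -38632 - (-7*(121 - 7) - 1*(-20954)) = -38632 - (-7*114 + 20954) = -38632 - (-798 + 20954) = -38632 - 1*20156 = -38632 - 20156 = -58788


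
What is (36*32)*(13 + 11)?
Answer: 27648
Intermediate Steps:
(36*32)*(13 + 11) = 1152*24 = 27648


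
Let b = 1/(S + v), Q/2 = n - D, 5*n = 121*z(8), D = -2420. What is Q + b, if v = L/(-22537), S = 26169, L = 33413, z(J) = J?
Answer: 616535009237/117947468 ≈ 5227.2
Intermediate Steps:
n = 968/5 (n = (121*8)/5 = (⅕)*968 = 968/5 ≈ 193.60)
Q = 26136/5 (Q = 2*(968/5 - 1*(-2420)) = 2*(968/5 + 2420) = 2*(13068/5) = 26136/5 ≈ 5227.2)
v = -33413/22537 (v = 33413/(-22537) = 33413*(-1/22537) = -33413/22537 ≈ -1.4826)
b = 22537/589737340 (b = 1/(26169 - 33413/22537) = 1/(589737340/22537) = 22537/589737340 ≈ 3.8215e-5)
Q + b = 26136/5 + 22537/589737340 = 616535009237/117947468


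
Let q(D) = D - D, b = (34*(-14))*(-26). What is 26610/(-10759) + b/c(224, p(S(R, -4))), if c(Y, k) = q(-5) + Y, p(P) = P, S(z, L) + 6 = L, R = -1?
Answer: 2271299/43036 ≈ 52.777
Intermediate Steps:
S(z, L) = -6 + L
b = 12376 (b = -476*(-26) = 12376)
q(D) = 0
c(Y, k) = Y (c(Y, k) = 0 + Y = Y)
26610/(-10759) + b/c(224, p(S(R, -4))) = 26610/(-10759) + 12376/224 = 26610*(-1/10759) + 12376*(1/224) = -26610/10759 + 221/4 = 2271299/43036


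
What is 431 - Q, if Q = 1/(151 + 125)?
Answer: 118955/276 ≈ 431.00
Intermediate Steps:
Q = 1/276 ≈ 0.0036232
431 - Q = 431 - 1*1/276 = 431 - 1/276 = 118955/276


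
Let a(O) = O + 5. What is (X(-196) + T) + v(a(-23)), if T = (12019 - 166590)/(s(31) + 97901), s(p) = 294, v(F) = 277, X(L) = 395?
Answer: 65832469/98195 ≈ 670.43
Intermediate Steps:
a(O) = 5 + O
T = -154571/98195 (T = (12019 - 166590)/(294 + 97901) = -154571/98195 ≈ -1.5741)
(X(-196) + T) + v(a(-23)) = (395 - 154571/98195) + 277 = 38632454/98195 + 277 = 65832469/98195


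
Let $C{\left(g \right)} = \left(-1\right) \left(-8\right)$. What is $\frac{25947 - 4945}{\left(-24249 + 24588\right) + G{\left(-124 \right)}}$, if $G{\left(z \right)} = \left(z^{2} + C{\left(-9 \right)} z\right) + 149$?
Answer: $\frac{10501}{7436} \approx 1.4122$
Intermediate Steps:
$C{\left(g \right)} = 8$
$G{\left(z \right)} = 149 + z^{2} + 8 z$ ($G{\left(z \right)} = \left(z^{2} + 8 z\right) + 149 = 149 + z^{2} + 8 z$)
$\frac{25947 - 4945}{\left(-24249 + 24588\right) + G{\left(-124 \right)}} = \frac{25947 - 4945}{\left(-24249 + 24588\right) + \left(149 + \left(-124\right)^{2} + 8 \left(-124\right)\right)} = \frac{21002}{339 + \left(149 + 15376 - 992\right)} = \frac{21002}{339 + 14533} = \frac{21002}{14872} = 21002 \cdot \frac{1}{14872} = \frac{10501}{7436}$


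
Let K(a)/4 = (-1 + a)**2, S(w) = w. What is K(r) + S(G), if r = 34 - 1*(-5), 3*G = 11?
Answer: 17339/3 ≈ 5779.7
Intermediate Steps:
G = 11/3 (G = (1/3)*11 = 11/3 ≈ 3.6667)
r = 39 (r = 34 + 5 = 39)
K(a) = 4*(-1 + a)**2
K(r) + S(G) = 4*(-1 + 39)**2 + 11/3 = 4*38**2 + 11/3 = 4*1444 + 11/3 = 5776 + 11/3 = 17339/3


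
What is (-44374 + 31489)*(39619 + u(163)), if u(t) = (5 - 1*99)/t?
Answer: -83208791655/163 ≈ -5.1048e+8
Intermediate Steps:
u(t) = -94/t (u(t) = (5 - 99)/t = -94/t)
(-44374 + 31489)*(39619 + u(163)) = (-44374 + 31489)*(39619 - 94/163) = -12885*(39619 - 94*1/163) = -12885*(39619 - 94/163) = -12885*6457803/163 = -83208791655/163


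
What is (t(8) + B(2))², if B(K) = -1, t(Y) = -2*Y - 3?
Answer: 400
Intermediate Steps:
t(Y) = -3 - 2*Y
(t(8) + B(2))² = ((-3 - 2*8) - 1)² = ((-3 - 16) - 1)² = (-19 - 1)² = (-20)² = 400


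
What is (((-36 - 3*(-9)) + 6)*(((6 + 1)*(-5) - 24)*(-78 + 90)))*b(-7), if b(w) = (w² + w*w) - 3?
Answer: 201780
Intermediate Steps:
b(w) = -3 + 2*w² (b(w) = (w² + w²) - 3 = 2*w² - 3 = -3 + 2*w²)
(((-36 - 3*(-9)) + 6)*(((6 + 1)*(-5) - 24)*(-78 + 90)))*b(-7) = (((-36 - 3*(-9)) + 6)*(((6 + 1)*(-5) - 24)*(-78 + 90)))*(-3 + 2*(-7)²) = (((-36 + 27) + 6)*((7*(-5) - 24)*12))*(-3 + 2*49) = ((-9 + 6)*((-35 - 24)*12))*(-3 + 98) = -(-177)*12*95 = -3*(-708)*95 = 2124*95 = 201780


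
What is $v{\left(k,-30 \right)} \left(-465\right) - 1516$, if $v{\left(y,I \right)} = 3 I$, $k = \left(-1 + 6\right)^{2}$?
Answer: $40334$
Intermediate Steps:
$k = 25$ ($k = 5^{2} = 25$)
$v{\left(k,-30 \right)} \left(-465\right) - 1516 = 3 \left(-30\right) \left(-465\right) - 1516 = \left(-90\right) \left(-465\right) - 1516 = 41850 - 1516 = 40334$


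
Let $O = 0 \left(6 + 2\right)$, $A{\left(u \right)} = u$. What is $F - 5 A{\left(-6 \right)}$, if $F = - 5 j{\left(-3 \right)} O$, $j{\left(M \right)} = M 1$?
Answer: $30$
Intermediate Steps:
$j{\left(M \right)} = M$
$O = 0$ ($O = 0 \cdot 8 = 0$)
$F = 0$ ($F = \left(-5\right) \left(-3\right) 0 = 15 \cdot 0 = 0$)
$F - 5 A{\left(-6 \right)} = 0 - -30 = 0 + 30 = 30$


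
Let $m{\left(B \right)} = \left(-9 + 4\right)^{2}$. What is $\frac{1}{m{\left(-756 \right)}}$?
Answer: $\frac{1}{25} \approx 0.04$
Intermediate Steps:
$m{\left(B \right)} = 25$ ($m{\left(B \right)} = \left(-5\right)^{2} = 25$)
$\frac{1}{m{\left(-756 \right)}} = \frac{1}{25}$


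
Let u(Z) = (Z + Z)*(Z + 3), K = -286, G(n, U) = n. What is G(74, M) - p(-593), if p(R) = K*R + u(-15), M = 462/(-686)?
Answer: -169884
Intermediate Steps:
M = -33/49 (M = 462*(-1/686) = -33/49 ≈ -0.67347)
u(Z) = 2*Z*(3 + Z) (u(Z) = (2*Z)*(3 + Z) = 2*Z*(3 + Z))
p(R) = 360 - 286*R (p(R) = -286*R + 2*(-15)*(3 - 15) = -286*R + 2*(-15)*(-12) = -286*R + 360 = 360 - 286*R)
G(74, M) - p(-593) = 74 - (360 - 286*(-593)) = 74 - (360 + 169598) = 74 - 1*169958 = 74 - 169958 = -169884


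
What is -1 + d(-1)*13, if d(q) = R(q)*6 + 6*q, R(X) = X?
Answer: -157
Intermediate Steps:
d(q) = 12*q (d(q) = q*6 + 6*q = 6*q + 6*q = 12*q)
-1 + d(-1)*13 = -1 + (12*(-1))*13 = -1 - 12*13 = -1 - 156 = -157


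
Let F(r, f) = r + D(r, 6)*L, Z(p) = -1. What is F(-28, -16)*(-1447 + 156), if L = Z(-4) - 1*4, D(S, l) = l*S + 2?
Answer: -1035382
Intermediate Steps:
D(S, l) = 2 + S*l (D(S, l) = S*l + 2 = 2 + S*l)
L = -5 (L = -1 - 1*4 = -1 - 4 = -5)
F(r, f) = -10 - 29*r (F(r, f) = r + (2 + r*6)*(-5) = r + (2 + 6*r)*(-5) = r + (-10 - 30*r) = -10 - 29*r)
F(-28, -16)*(-1447 + 156) = (-10 - 29*(-28))*(-1447 + 156) = (-10 + 812)*(-1291) = 802*(-1291) = -1035382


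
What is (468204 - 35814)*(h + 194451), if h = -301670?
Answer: -46360423410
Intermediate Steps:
(468204 - 35814)*(h + 194451) = (468204 - 35814)*(-301670 + 194451) = 432390*(-107219) = -46360423410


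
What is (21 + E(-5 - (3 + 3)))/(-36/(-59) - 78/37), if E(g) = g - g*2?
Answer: -34928/1635 ≈ -21.363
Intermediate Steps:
E(g) = -g (E(g) = g - 2*g = -g)
(21 + E(-5 - (3 + 3)))/(-36/(-59) - 78/37) = (21 - (-5 - (3 + 3)))/(-36/(-59) - 78/37) = (21 - (-5 - 1*6))/(-36*(-1/59) - 78*1/37) = (21 - (-5 - 6))/(36/59 - 78/37) = (21 - 1*(-11))/(-3270/2183) = -2183*(21 + 11)/3270 = -2183/3270*32 = -34928/1635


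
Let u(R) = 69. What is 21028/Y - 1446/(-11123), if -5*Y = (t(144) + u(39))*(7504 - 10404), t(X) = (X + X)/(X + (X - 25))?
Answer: 19243826143/29732613225 ≈ 0.64723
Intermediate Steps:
t(X) = 2*X/(-25 + 2*X) (t(X) = (2*X)/(X + (-25 + X)) = (2*X)/(-25 + 2*X) = 2*X/(-25 + 2*X))
Y = 10692300/263 (Y = -(2*144/(-25 + 2*144) + 69)*(7504 - 10404)/5 = -(2*144/(-25 + 288) + 69)*(-2900)/5 = -(2*144/263 + 69)*(-2900)/5 = -(2*144*(1/263) + 69)*(-2900)/5 = -(288/263 + 69)*(-2900)/5 = -3687*(-2900)/263 = -⅕*(-53461500/263) = 10692300/263 ≈ 40655.)
21028/Y - 1446/(-11123) = 21028/(10692300/263) - 1446/(-11123) = 21028*(263/10692300) - 1446*(-1/11123) = 1382591/2673075 + 1446/11123 = 19243826143/29732613225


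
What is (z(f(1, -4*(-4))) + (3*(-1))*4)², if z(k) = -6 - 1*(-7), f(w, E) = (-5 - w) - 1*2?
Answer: 121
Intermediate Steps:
f(w, E) = -7 - w (f(w, E) = (-5 - w) - 2 = -7 - w)
z(k) = 1 (z(k) = -6 + 7 = 1)
(z(f(1, -4*(-4))) + (3*(-1))*4)² = (1 + (3*(-1))*4)² = (1 - 3*4)² = (1 - 12)² = (-11)² = 121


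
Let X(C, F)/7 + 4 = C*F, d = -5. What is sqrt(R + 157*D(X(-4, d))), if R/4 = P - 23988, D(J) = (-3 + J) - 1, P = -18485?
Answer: 2*I*sqrt(38234) ≈ 391.07*I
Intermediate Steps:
X(C, F) = -28 + 7*C*F (X(C, F) = -28 + 7*(C*F) = -28 + 7*C*F)
D(J) = -4 + J
R = -169892 (R = 4*(-18485 - 23988) = 4*(-42473) = -169892)
sqrt(R + 157*D(X(-4, d))) = sqrt(-169892 + 157*(-4 + (-28 + 7*(-4)*(-5)))) = sqrt(-169892 + 157*(-4 + (-28 + 140))) = sqrt(-169892 + 157*(-4 + 112)) = sqrt(-169892 + 157*108) = sqrt(-169892 + 16956) = sqrt(-152936) = 2*I*sqrt(38234)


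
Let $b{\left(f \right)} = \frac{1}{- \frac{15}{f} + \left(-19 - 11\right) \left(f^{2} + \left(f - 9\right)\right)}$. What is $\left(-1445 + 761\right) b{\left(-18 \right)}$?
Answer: $\frac{4104}{53455} \approx 0.076775$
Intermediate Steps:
$b{\left(f \right)} = \frac{1}{270 - 30 f - 30 f^{2} - \frac{15}{f}}$ ($b{\left(f \right)} = \frac{1}{- \frac{15}{f} - 30 \left(f^{2} + \left(-9 + f\right)\right)} = \frac{1}{- \frac{15}{f} - 30 \left(-9 + f + f^{2}\right)} = \frac{1}{- \frac{15}{f} - \left(-270 + 30 f + 30 f^{2}\right)} = \frac{1}{270 - 30 f - 30 f^{2} - \frac{15}{f}}$)
$\left(-1445 + 761\right) b{\left(-18 \right)} = \left(-1445 + 761\right) \left(\left(-1\right) \left(-18\right) \frac{1}{15 - -4860 + 30 \left(-18\right)^{2} + 30 \left(-18\right)^{3}}\right) = - 684 \left(\left(-1\right) \left(-18\right) \frac{1}{15 + 4860 + 30 \cdot 324 + 30 \left(-5832\right)}\right) = - 684 \left(\left(-1\right) \left(-18\right) \frac{1}{15 + 4860 + 9720 - 174960}\right) = - 684 \left(\left(-1\right) \left(-18\right) \frac{1}{-160365}\right) = - 684 \left(\left(-1\right) \left(-18\right) \left(- \frac{1}{160365}\right)\right) = \left(-684\right) \left(- \frac{6}{53455}\right) = \frac{4104}{53455}$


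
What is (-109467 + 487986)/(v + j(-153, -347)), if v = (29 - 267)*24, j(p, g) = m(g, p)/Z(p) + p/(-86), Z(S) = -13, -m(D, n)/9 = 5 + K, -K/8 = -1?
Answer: -10850878/163435 ≈ -66.393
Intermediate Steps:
K = 8 (K = -8*(-1) = 8)
m(D, n) = -117 (m(D, n) = -9*(5 + 8) = -9*13 = -117)
j(p, g) = 9 - p/86 (j(p, g) = -117/(-13) + p/(-86) = -117*(-1/13) + p*(-1/86) = 9 - p/86)
v = -5712 (v = -238*24 = -5712)
(-109467 + 487986)/(v + j(-153, -347)) = (-109467 + 487986)/(-5712 + (9 - 1/86*(-153))) = 378519/(-5712 + (9 + 153/86)) = 378519/(-5712 + 927/86) = 378519/(-490305/86) = 378519*(-86/490305) = -10850878/163435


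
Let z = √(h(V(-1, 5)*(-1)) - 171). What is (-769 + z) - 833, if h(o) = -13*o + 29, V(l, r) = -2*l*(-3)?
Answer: -1602 + 2*I*√55 ≈ -1602.0 + 14.832*I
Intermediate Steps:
V(l, r) = 6*l
h(o) = 29 - 13*o
z = 2*I*√55 (z = √((29 - 13*6*(-1)*(-1)) - 171) = √((29 - (-78)*(-1)) - 171) = √((29 - 13*6) - 171) = √((29 - 78) - 171) = √(-49 - 171) = √(-220) = 2*I*√55 ≈ 14.832*I)
(-769 + z) - 833 = (-769 + 2*I*√55) - 833 = -1602 + 2*I*√55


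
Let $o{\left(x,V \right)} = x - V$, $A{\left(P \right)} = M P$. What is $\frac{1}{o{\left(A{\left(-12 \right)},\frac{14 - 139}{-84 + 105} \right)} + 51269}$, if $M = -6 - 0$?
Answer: $\frac{21}{1078286} \approx 1.9475 \cdot 10^{-5}$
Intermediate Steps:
$M = -6$ ($M = -6 + 0 = -6$)
$A{\left(P \right)} = - 6 P$
$\frac{1}{o{\left(A{\left(-12 \right)},\frac{14 - 139}{-84 + 105} \right)} + 51269} = \frac{1}{\left(\left(-6\right) \left(-12\right) - \frac{14 - 139}{-84 + 105}\right) + 51269} = \frac{1}{\left(72 - - \frac{125}{21}\right) + 51269} = \frac{1}{\left(72 + \frac{125}{21}\right) + 51269} = \frac{1}{\frac{1637}{21} + 51269} = \frac{1}{\frac{1078286}{21}} = \frac{21}{1078286}$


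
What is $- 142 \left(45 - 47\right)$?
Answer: $284$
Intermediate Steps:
$- 142 \left(45 - 47\right) = \left(-142\right) \left(-2\right) = 284$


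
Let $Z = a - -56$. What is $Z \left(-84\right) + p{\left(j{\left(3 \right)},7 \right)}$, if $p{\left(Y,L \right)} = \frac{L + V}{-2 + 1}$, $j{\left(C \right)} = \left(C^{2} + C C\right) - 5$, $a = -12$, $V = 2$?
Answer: $-3705$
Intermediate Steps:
$j{\left(C \right)} = -5 + 2 C^{2}$ ($j{\left(C \right)} = \left(C^{2} + C^{2}\right) - 5 = 2 C^{2} - 5 = -5 + 2 C^{2}$)
$p{\left(Y,L \right)} = -2 - L$ ($p{\left(Y,L \right)} = \frac{L + 2}{-2 + 1} = \frac{2 + L}{-1} = \left(2 + L\right) \left(-1\right) = -2 - L$)
$Z = 44$ ($Z = -12 - -56 = -12 + 56 = 44$)
$Z \left(-84\right) + p{\left(j{\left(3 \right)},7 \right)} = 44 \left(-84\right) - 9 = -3696 - 9 = -3705$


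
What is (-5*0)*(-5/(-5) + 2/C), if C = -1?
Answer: 0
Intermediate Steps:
(-5*0)*(-5/(-5) + 2/C) = (-5*0)*(-5/(-5) + 2/(-1)) = 0*(-5*(-1/5) + 2*(-1)) = 0*(1 - 2) = 0*(-1) = 0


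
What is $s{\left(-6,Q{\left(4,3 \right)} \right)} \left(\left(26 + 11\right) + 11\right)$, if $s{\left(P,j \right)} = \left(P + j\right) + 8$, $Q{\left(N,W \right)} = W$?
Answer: $240$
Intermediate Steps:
$s{\left(P,j \right)} = 8 + P + j$
$s{\left(-6,Q{\left(4,3 \right)} \right)} \left(\left(26 + 11\right) + 11\right) = \left(8 - 6 + 3\right) \left(\left(26 + 11\right) + 11\right) = 5 \left(37 + 11\right) = 5 \cdot 48 = 240$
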